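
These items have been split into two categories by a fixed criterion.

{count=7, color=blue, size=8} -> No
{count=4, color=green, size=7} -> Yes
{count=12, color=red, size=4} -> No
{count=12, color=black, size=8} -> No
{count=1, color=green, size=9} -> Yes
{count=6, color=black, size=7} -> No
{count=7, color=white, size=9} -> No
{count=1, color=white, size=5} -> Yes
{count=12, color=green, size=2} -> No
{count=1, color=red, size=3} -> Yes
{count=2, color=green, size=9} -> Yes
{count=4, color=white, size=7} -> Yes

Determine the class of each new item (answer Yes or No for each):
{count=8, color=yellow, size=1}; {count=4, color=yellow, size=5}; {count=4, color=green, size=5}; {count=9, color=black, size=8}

'Yes' ⟺ count ≤ 4.
{count=8, color=yellow, size=1}: count = 8, doesn't match → No.
{count=4, color=yellow, size=5}: count = 4, has this property → Yes.
{count=4, color=green, size=5}: count = 4, has this property → Yes.
{count=9, color=black, size=8}: count = 9, doesn't match → No.

No, Yes, Yes, No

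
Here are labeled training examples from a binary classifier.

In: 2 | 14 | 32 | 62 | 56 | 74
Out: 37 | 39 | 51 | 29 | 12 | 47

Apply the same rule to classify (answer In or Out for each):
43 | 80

Out, In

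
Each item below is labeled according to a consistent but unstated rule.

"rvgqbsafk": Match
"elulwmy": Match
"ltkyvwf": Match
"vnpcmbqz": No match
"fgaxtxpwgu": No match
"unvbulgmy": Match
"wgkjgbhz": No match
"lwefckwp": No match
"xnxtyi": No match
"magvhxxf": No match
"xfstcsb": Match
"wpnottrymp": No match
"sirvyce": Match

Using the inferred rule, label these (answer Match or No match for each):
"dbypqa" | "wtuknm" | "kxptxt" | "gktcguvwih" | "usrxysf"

No match, No match, No match, No match, Match

A rule that fits every label: odd length — true of each 'Match' example, false of each 'No match' one.
No match: "dbypqa", since length 6.
No match: "wtuknm", since length 6.
No match: "kxptxt", since length 6.
No match: "gktcguvwih", since length 10.
Match: "usrxysf", since length 7.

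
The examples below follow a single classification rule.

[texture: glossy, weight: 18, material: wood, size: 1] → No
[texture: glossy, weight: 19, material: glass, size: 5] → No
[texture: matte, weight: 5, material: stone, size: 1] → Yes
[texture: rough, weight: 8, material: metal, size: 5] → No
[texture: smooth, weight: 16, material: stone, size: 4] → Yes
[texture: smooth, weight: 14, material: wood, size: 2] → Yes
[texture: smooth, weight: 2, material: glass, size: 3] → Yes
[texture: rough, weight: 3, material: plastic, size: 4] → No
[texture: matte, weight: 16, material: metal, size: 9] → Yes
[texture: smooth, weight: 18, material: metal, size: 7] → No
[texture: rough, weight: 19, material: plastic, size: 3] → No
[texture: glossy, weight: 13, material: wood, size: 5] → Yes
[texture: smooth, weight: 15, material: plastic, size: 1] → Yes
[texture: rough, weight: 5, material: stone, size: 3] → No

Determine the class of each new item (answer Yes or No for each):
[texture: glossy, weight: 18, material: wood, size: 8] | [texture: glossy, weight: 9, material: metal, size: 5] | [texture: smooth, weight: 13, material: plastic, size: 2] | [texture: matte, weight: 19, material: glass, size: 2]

No, Yes, Yes, No

'Yes' ⟺ texture is not rough AND weight ≤ 16.
[texture: glossy, weight: 18, material: wood, size: 8]: texture is glossy, weight = 18, fails the rule → No. [texture: glossy, weight: 9, material: metal, size: 5]: texture is glossy, weight = 9, matches → Yes. [texture: smooth, weight: 13, material: plastic, size: 2]: texture is smooth, weight = 13, matches → Yes. [texture: matte, weight: 19, material: glass, size: 2]: texture is matte, weight = 19, fails the rule → No.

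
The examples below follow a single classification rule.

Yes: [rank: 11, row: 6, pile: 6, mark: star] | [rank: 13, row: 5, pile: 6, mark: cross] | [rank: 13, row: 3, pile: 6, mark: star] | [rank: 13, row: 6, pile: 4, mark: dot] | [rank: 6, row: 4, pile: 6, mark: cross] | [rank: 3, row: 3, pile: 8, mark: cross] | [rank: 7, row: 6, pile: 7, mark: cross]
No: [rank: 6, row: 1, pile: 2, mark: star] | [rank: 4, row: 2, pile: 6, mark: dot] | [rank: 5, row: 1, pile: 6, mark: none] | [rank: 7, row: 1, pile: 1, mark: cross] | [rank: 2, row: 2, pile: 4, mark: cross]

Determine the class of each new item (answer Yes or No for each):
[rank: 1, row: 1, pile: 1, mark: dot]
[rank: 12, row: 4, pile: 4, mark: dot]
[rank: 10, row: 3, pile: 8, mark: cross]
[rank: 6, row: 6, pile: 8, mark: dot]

'Yes' ⟺ row ≥ 3.
No: [rank: 1, row: 1, pile: 1, mark: dot], since row = 1. Yes: [rank: 12, row: 4, pile: 4, mark: dot], since row = 4. Yes: [rank: 10, row: 3, pile: 8, mark: cross], since row = 3. Yes: [rank: 6, row: 6, pile: 8, mark: dot], since row = 6.

No, Yes, Yes, Yes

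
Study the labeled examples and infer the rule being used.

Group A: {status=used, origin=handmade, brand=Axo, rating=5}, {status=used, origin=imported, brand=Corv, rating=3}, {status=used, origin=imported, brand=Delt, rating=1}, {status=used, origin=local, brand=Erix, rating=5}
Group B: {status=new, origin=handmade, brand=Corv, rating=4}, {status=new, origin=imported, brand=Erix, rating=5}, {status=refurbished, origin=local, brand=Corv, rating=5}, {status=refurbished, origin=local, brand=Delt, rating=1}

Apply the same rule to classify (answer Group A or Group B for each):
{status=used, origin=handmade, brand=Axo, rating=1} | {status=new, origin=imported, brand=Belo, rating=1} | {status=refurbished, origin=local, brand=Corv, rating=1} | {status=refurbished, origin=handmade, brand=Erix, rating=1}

One predicate separates the groups cleanly: status is used.

Group A, Group B, Group B, Group B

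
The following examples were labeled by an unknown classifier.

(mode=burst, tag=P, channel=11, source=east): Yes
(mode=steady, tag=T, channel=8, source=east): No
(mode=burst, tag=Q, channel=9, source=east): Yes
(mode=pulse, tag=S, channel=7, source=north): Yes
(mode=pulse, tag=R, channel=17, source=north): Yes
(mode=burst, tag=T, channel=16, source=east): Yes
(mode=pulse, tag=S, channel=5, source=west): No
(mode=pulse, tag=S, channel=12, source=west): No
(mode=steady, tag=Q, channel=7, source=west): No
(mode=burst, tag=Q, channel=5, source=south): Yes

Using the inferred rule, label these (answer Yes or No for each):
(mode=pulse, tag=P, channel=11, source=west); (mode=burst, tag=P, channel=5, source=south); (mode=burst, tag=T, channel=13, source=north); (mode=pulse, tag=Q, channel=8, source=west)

The rule appears to be: source is north OR mode is burst.
(mode=pulse, tag=P, channel=11, source=west): source is west, mode is pulse — fails the rule, so No. (mode=burst, tag=P, channel=5, source=south): source is south, mode is burst — meets the rule, so Yes. (mode=burst, tag=T, channel=13, source=north): source is north, mode is burst — meets the rule, so Yes. (mode=pulse, tag=Q, channel=8, source=west): source is west, mode is pulse — fails the rule, so No.

No, Yes, Yes, No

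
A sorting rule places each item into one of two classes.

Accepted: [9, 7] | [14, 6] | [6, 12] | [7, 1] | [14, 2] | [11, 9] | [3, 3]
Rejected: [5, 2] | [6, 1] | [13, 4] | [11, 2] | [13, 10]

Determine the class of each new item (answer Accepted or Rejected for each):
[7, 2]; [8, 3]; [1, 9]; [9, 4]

Rejected, Rejected, Accepted, Rejected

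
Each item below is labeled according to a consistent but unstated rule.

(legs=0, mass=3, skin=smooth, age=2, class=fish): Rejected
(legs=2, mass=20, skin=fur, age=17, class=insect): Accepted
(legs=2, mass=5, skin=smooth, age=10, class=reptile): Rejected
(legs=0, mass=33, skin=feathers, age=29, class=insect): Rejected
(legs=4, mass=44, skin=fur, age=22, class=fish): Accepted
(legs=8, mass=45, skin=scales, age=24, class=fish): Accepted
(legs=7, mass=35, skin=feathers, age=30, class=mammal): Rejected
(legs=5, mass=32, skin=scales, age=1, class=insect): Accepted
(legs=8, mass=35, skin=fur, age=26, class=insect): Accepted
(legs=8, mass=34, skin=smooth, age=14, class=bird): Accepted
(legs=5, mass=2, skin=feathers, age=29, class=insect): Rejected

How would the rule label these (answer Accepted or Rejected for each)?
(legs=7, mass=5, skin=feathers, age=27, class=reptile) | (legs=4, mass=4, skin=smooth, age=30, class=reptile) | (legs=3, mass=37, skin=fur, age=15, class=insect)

The pattern is that an item is 'Accepted' exactly when: age ≤ 26 AND mass ≥ 20.
Rejected: (legs=7, mass=5, skin=feathers, age=27, class=reptile), since age = 27, mass = 5.
Rejected: (legs=4, mass=4, skin=smooth, age=30, class=reptile), since age = 30, mass = 4.
Accepted: (legs=3, mass=37, skin=fur, age=15, class=insect), since age = 15, mass = 37.

Rejected, Rejected, Accepted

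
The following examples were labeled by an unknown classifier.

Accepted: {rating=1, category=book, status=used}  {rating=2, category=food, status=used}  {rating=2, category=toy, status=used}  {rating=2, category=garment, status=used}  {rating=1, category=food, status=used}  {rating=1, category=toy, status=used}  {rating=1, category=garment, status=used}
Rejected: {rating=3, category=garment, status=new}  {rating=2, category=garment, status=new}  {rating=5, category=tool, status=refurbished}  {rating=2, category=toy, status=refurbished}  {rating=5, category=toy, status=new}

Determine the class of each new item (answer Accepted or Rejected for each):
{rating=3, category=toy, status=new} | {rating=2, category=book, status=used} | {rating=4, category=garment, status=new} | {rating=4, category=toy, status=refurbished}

Rejected, Accepted, Rejected, Rejected

All 'Accepted' examples share one property — status is used — and every 'Rejected' example lacks it.
{rating=3, category=toy, status=new} → status is new → Rejected. {rating=2, category=book, status=used} → status is used → Accepted. {rating=4, category=garment, status=new} → status is new → Rejected. {rating=4, category=toy, status=refurbished} → status is refurbished → Rejected.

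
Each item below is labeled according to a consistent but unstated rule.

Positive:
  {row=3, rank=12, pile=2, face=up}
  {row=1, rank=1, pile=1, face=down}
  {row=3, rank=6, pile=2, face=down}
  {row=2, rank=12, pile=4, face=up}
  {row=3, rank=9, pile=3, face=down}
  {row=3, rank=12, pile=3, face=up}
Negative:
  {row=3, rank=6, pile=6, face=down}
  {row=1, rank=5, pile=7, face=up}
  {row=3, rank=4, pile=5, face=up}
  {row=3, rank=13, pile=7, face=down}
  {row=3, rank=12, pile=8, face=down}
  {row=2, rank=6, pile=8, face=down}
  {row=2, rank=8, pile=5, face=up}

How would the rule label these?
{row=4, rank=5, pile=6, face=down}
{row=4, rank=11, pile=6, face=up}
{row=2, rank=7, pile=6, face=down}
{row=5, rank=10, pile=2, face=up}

The common property of the 'Positive' items is: pile ≤ 4. No 'Negative' item has it.
{row=4, rank=5, pile=6, face=down} → pile = 6 → Negative. {row=4, rank=11, pile=6, face=up} → pile = 6 → Negative. {row=2, rank=7, pile=6, face=down} → pile = 6 → Negative. {row=5, rank=10, pile=2, face=up} → pile = 2 → Positive.

Negative, Negative, Negative, Positive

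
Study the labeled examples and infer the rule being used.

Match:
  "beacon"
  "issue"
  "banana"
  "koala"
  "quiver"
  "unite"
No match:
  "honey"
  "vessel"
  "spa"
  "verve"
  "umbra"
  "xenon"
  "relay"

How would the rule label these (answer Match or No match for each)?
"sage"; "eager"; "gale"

No match, Match, No match

The common property of the 'Match' items is: has ≥ 3 vowels. No 'No match' item has it.
"sage": 2 vowels, does not satisfy this → No match.
"eager": 3 vowels, checks out → Match.
"gale": 2 vowels, does not satisfy this → No match.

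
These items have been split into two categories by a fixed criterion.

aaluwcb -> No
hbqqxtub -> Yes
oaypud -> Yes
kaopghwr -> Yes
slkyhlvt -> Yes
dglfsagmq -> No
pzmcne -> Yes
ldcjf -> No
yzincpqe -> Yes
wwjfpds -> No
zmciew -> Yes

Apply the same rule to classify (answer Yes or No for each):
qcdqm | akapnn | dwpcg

No, Yes, No

The pattern is that an item is 'Yes' exactly when: even length.
qcdqm: No (length 5).
akapnn: Yes (length 6).
dwpcg: No (length 5).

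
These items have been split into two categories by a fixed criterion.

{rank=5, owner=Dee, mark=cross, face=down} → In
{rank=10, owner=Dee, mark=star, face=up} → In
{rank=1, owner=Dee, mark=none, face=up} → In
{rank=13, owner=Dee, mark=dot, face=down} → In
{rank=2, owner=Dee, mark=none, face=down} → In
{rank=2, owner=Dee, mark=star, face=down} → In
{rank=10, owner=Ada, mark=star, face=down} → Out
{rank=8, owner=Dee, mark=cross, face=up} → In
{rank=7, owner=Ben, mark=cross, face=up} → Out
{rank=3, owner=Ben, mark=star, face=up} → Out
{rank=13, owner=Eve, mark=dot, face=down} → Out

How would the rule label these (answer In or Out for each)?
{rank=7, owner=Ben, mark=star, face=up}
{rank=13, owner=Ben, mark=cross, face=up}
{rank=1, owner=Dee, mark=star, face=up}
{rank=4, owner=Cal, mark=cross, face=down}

Out, Out, In, Out

The pattern is that an item is 'In' exactly when: owner is Dee.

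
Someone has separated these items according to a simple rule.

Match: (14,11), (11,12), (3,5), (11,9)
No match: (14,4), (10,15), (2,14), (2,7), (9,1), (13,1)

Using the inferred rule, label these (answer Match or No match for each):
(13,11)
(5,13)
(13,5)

All 'Match' examples share one property — |first − second| ≤ 3 — and every 'No match' example lacks it.
(13,11): |13−11| = 2, passes → Match. (5,13): |5−13| = 8, doesn't match → No match. (13,5): |13−5| = 8, doesn't match → No match.

Match, No match, No match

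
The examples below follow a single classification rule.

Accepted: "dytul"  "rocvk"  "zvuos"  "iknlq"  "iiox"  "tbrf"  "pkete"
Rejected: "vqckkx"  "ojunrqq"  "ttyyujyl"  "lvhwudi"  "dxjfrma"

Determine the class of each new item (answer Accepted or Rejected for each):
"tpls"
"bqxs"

Accepted, Accepted

The simplest hypothesis consistent with all the labels is: length ≤ 5.
"tpls": length 4, passes → Accepted. "bqxs": length 4, passes → Accepted.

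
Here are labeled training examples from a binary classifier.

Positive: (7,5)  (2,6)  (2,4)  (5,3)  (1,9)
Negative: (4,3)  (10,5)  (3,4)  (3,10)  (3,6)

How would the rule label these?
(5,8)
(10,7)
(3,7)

Negative, Negative, Positive

The pattern is that an item is 'Positive' exactly when: sum is even.
Negative: (5,8), since 5+8 = 13. Negative: (10,7), since 10+7 = 17. Positive: (3,7), since 3+7 = 10.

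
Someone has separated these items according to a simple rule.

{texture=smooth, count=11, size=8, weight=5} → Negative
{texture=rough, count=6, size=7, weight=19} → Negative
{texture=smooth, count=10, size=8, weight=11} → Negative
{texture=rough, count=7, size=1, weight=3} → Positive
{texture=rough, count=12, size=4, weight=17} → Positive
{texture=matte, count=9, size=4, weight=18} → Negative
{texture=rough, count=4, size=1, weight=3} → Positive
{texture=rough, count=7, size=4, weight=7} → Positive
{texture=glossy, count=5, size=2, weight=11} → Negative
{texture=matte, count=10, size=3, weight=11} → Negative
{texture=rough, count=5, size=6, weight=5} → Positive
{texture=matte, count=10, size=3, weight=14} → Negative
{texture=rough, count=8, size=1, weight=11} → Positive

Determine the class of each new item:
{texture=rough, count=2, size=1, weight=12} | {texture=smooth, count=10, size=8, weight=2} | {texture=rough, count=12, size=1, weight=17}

Positive, Negative, Positive

All 'Positive' examples share one property — texture is rough AND size ≤ 6 — and every 'Negative' example lacks it.
{texture=rough, count=2, size=1, weight=12} → texture is rough, size = 1 → Positive. {texture=smooth, count=10, size=8, weight=2} → texture is smooth, size = 8 → Negative. {texture=rough, count=12, size=1, weight=17} → texture is rough, size = 1 → Positive.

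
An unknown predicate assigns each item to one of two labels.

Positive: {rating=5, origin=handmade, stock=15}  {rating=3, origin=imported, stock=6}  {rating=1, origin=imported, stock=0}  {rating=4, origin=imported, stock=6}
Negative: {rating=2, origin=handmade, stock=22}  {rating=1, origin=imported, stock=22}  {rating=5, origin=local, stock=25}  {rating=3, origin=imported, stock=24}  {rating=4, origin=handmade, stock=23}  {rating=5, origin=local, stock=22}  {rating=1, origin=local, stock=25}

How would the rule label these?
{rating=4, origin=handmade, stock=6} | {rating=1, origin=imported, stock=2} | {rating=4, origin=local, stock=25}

Positive, Positive, Negative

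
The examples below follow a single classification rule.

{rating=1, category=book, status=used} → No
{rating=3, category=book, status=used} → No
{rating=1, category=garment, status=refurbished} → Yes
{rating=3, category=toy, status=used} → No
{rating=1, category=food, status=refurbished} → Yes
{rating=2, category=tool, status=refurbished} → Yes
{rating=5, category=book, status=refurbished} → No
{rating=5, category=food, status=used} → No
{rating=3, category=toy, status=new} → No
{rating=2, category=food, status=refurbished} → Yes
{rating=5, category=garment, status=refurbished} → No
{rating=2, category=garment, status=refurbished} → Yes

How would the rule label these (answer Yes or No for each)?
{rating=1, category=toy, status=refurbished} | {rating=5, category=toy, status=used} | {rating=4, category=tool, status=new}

The distinguishing property — status is refurbished AND rating ≤ 2 — holds for all the 'Yes' cases and none of the 'No' cases.
{rating=1, category=toy, status=refurbished}: status is refurbished, rating = 1, meets the rule → Yes. {rating=5, category=toy, status=used}: status is used, rating = 5, lacks this property → No. {rating=4, category=tool, status=new}: status is new, rating = 4, lacks this property → No.

Yes, No, No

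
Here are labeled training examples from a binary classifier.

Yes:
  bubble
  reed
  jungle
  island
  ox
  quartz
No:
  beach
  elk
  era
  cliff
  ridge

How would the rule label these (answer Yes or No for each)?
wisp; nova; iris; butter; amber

Yes, Yes, Yes, Yes, No

All 'Yes' examples share one property — even length — and every 'No' example lacks it.
wisp → length 4 → Yes.
nova → length 4 → Yes.
iris → length 4 → Yes.
butter → length 6 → Yes.
amber → length 5 → No.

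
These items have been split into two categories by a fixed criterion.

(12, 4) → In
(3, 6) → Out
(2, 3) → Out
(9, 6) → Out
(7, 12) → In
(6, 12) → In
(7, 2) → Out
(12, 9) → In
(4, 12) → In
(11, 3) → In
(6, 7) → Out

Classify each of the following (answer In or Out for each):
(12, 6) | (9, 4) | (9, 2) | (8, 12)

In, Out, Out, In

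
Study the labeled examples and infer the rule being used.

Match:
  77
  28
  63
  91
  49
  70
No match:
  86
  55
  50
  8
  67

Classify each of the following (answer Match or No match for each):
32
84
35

No match, Match, Match

Looking at the examples, the only property every 'Match' case has and every 'No match' case lacks is: multiple of 7.
32 → 32 = 7·4 + 4 → No match. 84 → 84 = 7·12 → Match. 35 → 35 = 7·5 → Match.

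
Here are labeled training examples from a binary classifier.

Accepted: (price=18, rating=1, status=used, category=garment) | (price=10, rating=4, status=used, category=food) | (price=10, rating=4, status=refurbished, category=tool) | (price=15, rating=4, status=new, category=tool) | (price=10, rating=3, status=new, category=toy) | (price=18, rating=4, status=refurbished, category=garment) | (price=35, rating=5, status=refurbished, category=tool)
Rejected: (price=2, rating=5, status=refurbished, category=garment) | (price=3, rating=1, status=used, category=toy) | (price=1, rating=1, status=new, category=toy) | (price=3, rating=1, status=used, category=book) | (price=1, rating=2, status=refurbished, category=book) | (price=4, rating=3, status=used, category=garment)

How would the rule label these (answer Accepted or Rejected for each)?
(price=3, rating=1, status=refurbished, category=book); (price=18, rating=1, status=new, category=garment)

Rejected, Accepted

A rule that fits every label: price ≥ 10 — true of each 'Accepted' example, false of each 'Rejected' one.
(price=3, rating=1, status=refurbished, category=book): price = 3 — does not satisfy this, so Rejected.
(price=18, rating=1, status=new, category=garment): price = 18 — matches, so Accepted.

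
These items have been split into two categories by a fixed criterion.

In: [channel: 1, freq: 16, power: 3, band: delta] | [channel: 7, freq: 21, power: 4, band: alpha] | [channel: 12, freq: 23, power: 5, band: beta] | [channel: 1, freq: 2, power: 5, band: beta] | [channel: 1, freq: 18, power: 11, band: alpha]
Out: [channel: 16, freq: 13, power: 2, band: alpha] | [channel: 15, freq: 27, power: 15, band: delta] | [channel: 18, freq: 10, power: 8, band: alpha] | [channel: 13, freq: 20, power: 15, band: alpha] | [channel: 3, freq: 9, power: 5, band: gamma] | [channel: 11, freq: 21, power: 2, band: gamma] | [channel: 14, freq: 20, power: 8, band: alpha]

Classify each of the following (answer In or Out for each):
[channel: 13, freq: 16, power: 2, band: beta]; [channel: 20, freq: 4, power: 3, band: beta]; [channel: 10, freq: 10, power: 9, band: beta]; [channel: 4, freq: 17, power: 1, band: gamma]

Out, Out, In, Out

The classifier is using: band is not gamma AND channel ≤ 12.
[channel: 13, freq: 16, power: 2, band: beta] → band is beta, channel = 13 → Out.
[channel: 20, freq: 4, power: 3, band: beta] → band is beta, channel = 20 → Out.
[channel: 10, freq: 10, power: 9, band: beta] → band is beta, channel = 10 → In.
[channel: 4, freq: 17, power: 1, band: gamma] → band is gamma, channel = 4 → Out.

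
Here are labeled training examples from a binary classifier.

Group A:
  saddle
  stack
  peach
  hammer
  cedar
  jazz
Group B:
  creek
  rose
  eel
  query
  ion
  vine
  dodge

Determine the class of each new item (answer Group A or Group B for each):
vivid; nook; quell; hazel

The rule appears to be: contains 'a'.
vivid: no 'a' — lacks this property, so Group B. nook: no 'a' — lacks this property, so Group B. quell: no 'a' — lacks this property, so Group B. hazel: has 'a' — fits, so Group A.

Group B, Group B, Group B, Group A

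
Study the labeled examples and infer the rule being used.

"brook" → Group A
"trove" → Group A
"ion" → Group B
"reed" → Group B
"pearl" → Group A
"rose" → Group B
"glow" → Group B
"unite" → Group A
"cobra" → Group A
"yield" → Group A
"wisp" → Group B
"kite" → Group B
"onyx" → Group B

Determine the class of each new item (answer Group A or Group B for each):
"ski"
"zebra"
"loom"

Group B, Group A, Group B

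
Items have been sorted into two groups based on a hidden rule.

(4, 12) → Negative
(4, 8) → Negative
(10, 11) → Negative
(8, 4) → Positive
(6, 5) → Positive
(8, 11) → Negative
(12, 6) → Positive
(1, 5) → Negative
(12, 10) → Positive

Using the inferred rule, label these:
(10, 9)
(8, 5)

One predicate separates the groups cleanly: first > second.

Positive, Positive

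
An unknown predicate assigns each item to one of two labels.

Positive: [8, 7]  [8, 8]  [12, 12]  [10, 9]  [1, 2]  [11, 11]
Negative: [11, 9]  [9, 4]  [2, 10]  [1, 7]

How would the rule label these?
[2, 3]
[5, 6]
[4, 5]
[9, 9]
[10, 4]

A rule that fits every label: |first − second| ≤ 1 — true of each 'Positive' example, false of each 'Negative' one.

Positive, Positive, Positive, Positive, Negative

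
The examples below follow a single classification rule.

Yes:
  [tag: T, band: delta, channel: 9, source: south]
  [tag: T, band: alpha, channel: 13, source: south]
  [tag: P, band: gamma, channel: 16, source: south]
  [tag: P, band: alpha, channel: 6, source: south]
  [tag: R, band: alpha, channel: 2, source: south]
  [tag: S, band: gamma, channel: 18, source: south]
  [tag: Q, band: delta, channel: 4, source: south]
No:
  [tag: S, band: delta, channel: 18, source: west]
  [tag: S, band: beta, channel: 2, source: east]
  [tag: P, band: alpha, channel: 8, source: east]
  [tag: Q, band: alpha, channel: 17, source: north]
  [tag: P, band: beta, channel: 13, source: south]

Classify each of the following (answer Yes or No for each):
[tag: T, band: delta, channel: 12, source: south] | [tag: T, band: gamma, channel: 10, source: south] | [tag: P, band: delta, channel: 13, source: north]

Yes, Yes, No

The simplest hypothesis consistent with all the labels is: band is not beta AND source is south.
[tag: T, band: delta, channel: 12, source: south]: Yes (band is delta, source is south). [tag: T, band: gamma, channel: 10, source: south]: Yes (band is gamma, source is south). [tag: P, band: delta, channel: 13, source: north]: No (band is delta, source is north).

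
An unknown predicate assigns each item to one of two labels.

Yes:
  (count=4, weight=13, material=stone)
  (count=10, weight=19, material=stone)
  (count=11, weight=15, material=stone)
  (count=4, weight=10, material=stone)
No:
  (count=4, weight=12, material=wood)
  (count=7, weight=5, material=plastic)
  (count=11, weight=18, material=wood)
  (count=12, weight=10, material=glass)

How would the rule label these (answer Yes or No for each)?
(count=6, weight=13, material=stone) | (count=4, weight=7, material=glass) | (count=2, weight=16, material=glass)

Yes, No, No

Every 'Yes' example satisfies: material is stone. None of the 'No' examples do.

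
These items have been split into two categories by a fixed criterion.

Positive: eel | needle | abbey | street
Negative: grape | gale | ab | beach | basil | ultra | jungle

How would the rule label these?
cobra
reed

Negative, Positive

The simplest hypothesis consistent with all the labels is: has a double letter.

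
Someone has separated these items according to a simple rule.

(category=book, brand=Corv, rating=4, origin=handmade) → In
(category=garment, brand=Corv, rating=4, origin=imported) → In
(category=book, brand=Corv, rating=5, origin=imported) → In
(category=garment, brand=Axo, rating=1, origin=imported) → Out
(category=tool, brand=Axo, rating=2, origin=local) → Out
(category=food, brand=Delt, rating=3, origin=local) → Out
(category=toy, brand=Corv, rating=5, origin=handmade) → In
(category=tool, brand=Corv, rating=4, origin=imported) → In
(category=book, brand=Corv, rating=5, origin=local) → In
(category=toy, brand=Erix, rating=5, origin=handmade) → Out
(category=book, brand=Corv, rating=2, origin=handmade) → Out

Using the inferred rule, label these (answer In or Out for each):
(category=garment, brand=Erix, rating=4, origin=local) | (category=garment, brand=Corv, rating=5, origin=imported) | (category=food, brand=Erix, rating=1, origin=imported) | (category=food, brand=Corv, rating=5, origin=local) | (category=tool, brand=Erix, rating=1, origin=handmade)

The classifier is using: brand is Corv AND rating ≥ 3.
(category=garment, brand=Erix, rating=4, origin=local): brand is Erix, rating = 4 — fails the rule, so Out. (category=garment, brand=Corv, rating=5, origin=imported): brand is Corv, rating = 5 — meets the rule, so In. (category=food, brand=Erix, rating=1, origin=imported): brand is Erix, rating = 1 — fails the rule, so Out. (category=food, brand=Corv, rating=5, origin=local): brand is Corv, rating = 5 — meets the rule, so In. (category=tool, brand=Erix, rating=1, origin=handmade): brand is Erix, rating = 1 — fails the rule, so Out.

Out, In, Out, In, Out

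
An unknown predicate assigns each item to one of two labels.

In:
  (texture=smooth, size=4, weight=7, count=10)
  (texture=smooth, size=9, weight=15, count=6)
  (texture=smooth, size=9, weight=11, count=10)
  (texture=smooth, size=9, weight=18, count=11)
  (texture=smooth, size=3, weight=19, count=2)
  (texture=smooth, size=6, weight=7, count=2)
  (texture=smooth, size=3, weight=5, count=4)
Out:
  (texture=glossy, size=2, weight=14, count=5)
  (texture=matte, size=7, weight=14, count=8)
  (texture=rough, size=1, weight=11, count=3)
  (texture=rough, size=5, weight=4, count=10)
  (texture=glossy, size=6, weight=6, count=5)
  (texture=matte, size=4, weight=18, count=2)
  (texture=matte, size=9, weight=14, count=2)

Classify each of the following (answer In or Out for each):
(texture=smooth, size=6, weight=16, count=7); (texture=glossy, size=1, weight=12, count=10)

The pattern is that an item is 'In' exactly when: texture is smooth.
(texture=smooth, size=6, weight=16, count=7) → texture is smooth → In. (texture=glossy, size=1, weight=12, count=10) → texture is glossy → Out.

In, Out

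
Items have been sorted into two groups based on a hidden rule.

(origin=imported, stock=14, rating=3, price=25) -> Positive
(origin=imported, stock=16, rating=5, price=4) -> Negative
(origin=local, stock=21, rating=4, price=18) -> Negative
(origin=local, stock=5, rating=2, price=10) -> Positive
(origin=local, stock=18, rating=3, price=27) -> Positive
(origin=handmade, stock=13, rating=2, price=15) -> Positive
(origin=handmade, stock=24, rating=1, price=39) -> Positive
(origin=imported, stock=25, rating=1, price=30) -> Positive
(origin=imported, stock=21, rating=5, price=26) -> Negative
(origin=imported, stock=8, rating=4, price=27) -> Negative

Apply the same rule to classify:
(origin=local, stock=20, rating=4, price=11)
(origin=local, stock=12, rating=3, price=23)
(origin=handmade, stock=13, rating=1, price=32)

The distinguishing property — rating ≤ 3 — holds for all the 'Positive' cases and none of the 'Negative' cases.

Negative, Positive, Positive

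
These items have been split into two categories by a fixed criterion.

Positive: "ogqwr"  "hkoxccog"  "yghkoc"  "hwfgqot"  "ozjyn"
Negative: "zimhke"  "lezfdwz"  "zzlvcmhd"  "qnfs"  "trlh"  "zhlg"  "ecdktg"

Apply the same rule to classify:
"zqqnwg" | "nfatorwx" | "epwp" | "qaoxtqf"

Looking at the examples, the only property every 'Positive' case has and every 'Negative' case lacks is: contains 'o'.
"zqqnwg" → no 'o' → Negative. "nfatorwx" → has 'o' → Positive. "epwp" → no 'o' → Negative. "qaoxtqf" → has 'o' → Positive.

Negative, Positive, Negative, Positive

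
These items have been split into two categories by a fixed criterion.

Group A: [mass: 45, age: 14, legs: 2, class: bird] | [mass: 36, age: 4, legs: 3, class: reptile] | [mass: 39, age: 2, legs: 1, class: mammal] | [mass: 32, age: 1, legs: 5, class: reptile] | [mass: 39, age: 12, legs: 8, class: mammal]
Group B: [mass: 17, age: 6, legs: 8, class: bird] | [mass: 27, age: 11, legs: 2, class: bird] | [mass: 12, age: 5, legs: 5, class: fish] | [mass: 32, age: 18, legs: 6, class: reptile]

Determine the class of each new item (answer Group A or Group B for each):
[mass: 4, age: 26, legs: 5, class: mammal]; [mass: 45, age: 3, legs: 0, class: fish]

A rule that fits every label: mass ≥ 32 AND age ≤ 14 — true of each 'Group A' example, false of each 'Group B' one.
[mass: 4, age: 26, legs: 5, class: mammal]: mass = 4, age = 26, does not fit → Group B. [mass: 45, age: 3, legs: 0, class: fish]: mass = 45, age = 3, qualifies → Group A.

Group B, Group A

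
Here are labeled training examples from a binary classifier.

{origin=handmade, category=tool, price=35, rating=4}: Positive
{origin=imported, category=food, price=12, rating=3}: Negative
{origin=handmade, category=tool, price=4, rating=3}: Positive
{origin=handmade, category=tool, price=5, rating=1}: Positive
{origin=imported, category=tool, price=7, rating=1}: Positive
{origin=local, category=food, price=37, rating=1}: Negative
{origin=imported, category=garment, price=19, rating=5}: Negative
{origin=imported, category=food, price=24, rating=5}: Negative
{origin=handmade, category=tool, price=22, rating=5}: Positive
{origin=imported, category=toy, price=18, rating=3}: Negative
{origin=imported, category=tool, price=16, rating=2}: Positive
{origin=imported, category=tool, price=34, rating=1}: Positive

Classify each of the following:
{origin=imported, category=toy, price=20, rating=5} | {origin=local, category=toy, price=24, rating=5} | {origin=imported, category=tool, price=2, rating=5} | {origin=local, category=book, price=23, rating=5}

Negative, Negative, Positive, Negative

The rule appears to be: category is tool.
Negative: {origin=imported, category=toy, price=20, rating=5}, since category is toy.
Negative: {origin=local, category=toy, price=24, rating=5}, since category is toy.
Positive: {origin=imported, category=tool, price=2, rating=5}, since category is tool.
Negative: {origin=local, category=book, price=23, rating=5}, since category is book.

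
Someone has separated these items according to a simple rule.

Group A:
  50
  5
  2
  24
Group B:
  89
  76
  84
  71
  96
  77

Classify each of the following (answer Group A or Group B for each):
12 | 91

Group A, Group B

The distinguishing property — at most 50 — holds for all the 'Group A' cases and none of the 'Group B' cases.
12 — 12 ≤ 50, hence Group A. 91 — 91 > 50, hence Group B.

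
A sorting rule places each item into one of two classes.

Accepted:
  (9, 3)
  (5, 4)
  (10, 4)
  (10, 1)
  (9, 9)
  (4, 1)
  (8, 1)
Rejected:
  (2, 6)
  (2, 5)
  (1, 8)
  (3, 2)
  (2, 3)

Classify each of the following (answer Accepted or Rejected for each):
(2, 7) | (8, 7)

One predicate separates the groups cleanly: first ≥ 4.

Rejected, Accepted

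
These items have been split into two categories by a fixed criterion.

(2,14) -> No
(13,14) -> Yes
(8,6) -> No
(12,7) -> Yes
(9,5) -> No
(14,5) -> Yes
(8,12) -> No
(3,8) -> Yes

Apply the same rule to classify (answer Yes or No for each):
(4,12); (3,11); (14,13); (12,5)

The rule appears to be: sum is odd.
(4,12): No (4+12 = 16).
(3,11): No (3+11 = 14).
(14,13): Yes (14+13 = 27).
(12,5): Yes (12+5 = 17).

No, No, Yes, Yes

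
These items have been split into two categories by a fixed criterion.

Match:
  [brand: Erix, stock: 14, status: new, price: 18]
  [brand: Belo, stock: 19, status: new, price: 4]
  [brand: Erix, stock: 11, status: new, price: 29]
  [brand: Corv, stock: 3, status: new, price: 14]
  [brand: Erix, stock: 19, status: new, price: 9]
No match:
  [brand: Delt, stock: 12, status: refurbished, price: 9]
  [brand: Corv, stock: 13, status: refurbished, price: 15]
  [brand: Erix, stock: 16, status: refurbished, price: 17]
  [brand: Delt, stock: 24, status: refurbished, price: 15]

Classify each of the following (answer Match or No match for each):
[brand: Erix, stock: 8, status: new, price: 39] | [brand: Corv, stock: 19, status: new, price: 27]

Match, Match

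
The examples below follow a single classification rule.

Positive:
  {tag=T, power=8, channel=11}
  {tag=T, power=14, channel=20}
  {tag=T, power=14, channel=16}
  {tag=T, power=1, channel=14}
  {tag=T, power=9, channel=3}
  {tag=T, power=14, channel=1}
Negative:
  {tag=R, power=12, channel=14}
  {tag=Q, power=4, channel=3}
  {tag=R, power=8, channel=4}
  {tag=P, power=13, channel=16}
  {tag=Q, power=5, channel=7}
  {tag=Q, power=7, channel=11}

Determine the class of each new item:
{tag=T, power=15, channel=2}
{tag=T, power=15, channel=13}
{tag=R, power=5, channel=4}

Positive, Positive, Negative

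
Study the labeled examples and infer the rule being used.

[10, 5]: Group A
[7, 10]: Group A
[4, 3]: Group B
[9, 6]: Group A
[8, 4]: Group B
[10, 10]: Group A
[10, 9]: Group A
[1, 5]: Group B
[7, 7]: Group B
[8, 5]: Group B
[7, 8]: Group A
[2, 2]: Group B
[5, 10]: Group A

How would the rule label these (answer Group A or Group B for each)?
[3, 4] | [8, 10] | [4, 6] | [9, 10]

Group B, Group A, Group B, Group A

The simplest hypothesis consistent with all the labels is: sum ≥ 15.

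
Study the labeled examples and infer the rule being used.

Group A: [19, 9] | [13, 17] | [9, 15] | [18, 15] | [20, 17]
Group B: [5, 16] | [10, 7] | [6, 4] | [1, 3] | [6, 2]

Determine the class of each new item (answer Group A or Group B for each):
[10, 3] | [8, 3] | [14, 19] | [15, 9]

Group B, Group B, Group A, Group A

The pattern is that an item is 'Group A' exactly when: sum ≥ 24.
[10, 3]: 10+3 = 13, doesn't match → Group B. [8, 3]: 8+3 = 11, doesn't match → Group B. [14, 19]: 14+19 = 33, meets the rule → Group A. [15, 9]: 15+9 = 24, meets the rule → Group A.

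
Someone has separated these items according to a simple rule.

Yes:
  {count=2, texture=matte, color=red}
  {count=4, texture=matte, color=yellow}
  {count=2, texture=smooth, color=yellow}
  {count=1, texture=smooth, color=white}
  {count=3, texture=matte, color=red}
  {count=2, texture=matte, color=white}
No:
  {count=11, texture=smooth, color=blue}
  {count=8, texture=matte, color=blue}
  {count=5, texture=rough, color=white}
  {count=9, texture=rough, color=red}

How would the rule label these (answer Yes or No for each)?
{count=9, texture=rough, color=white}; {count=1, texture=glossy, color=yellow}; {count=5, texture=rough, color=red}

No, Yes, No

All 'Yes' examples share one property — count ≤ 4 — and every 'No' example lacks it.
{count=9, texture=rough, color=white} — count = 9, hence No. {count=1, texture=glossy, color=yellow} — count = 1, hence Yes. {count=5, texture=rough, color=red} — count = 5, hence No.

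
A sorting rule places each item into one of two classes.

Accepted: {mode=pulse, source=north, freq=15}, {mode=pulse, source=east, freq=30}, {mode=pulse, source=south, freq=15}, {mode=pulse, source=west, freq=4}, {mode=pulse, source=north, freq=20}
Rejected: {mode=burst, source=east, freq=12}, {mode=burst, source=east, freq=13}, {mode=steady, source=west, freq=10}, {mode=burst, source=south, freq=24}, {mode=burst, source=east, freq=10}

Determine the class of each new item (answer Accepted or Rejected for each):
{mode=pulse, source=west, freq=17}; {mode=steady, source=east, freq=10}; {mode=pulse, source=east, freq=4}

The common property of the 'Accepted' items is: mode is pulse. No 'Rejected' item has it.
{mode=pulse, source=west, freq=17}: mode is pulse, checks out → Accepted.
{mode=steady, source=east, freq=10}: mode is steady, lacks this property → Rejected.
{mode=pulse, source=east, freq=4}: mode is pulse, checks out → Accepted.

Accepted, Rejected, Accepted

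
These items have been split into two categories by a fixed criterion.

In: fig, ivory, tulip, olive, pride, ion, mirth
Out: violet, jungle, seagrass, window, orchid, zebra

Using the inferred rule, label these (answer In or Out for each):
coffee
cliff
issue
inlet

Out, In, In, In

One predicate separates the groups cleanly: odd length AND contains 'i'.
coffee: Out (length 6, no 'i'). cliff: In (length 5, has 'i'). issue: In (length 5, has 'i'). inlet: In (length 5, has 'i').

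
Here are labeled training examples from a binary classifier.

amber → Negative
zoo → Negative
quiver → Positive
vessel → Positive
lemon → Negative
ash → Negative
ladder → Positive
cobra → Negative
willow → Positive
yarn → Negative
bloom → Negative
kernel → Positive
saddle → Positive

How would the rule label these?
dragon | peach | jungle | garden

A rule that fits every label: length 6 — true of each 'Positive' example, false of each 'Negative' one.
dragon: length 6, has this property → Positive. peach: length 5, fails the rule → Negative. jungle: length 6, has this property → Positive. garden: length 6, has this property → Positive.

Positive, Negative, Positive, Positive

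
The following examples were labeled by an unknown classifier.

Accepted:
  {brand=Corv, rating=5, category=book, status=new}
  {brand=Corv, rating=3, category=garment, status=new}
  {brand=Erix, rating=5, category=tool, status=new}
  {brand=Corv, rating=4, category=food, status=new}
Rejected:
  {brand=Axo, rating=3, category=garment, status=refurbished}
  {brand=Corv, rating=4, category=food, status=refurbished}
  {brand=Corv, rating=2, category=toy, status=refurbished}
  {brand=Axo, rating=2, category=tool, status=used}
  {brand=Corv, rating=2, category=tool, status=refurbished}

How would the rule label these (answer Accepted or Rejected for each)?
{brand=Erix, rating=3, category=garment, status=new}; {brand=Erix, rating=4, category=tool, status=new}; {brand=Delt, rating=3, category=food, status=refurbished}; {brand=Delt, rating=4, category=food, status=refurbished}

Looking at the examples, the only property every 'Accepted' case has and every 'Rejected' case lacks is: status is new.
{brand=Erix, rating=3, category=garment, status=new}: Accepted (status is new). {brand=Erix, rating=4, category=tool, status=new}: Accepted (status is new). {brand=Delt, rating=3, category=food, status=refurbished}: Rejected (status is refurbished). {brand=Delt, rating=4, category=food, status=refurbished}: Rejected (status is refurbished).

Accepted, Accepted, Rejected, Rejected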